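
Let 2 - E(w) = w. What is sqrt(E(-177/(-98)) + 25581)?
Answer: sqrt(5013914)/14 ≈ 159.94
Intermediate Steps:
E(w) = 2 - w
sqrt(E(-177/(-98)) + 25581) = sqrt((2 - (-177)/(-98)) + 25581) = sqrt((2 - (-177)*(-1)/98) + 25581) = sqrt((2 - 1*177/98) + 25581) = sqrt((2 - 177/98) + 25581) = sqrt(19/98 + 25581) = sqrt(2506957/98) = sqrt(5013914)/14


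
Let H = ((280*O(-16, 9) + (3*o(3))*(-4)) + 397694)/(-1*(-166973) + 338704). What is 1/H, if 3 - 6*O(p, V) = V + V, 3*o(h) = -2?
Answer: 168559/132334 ≈ 1.2737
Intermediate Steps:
o(h) = -2/3 (o(h) = (1/3)*(-2) = -2/3)
O(p, V) = 1/2 - V/3 (O(p, V) = 1/2 - (V + V)/6 = 1/2 - V/3)
H = 132334/168559 (H = ((280*(1/2 - 1/3*9) + (3*(-2/3))*(-4)) + 397694)/(-1*(-166973) + 338704) = ((280*(1/2 - 3) - 2*(-4)) + 397694)/(166973 + 338704) = ((280*(-5/2) + 8) + 397694)/505677 = ((-700 + 8) + 397694)*(1/505677) = (-692 + 397694)*(1/505677) = 397002*(1/505677) = 132334/168559 ≈ 0.78509)
1/H = 1/(132334/168559) = 168559/132334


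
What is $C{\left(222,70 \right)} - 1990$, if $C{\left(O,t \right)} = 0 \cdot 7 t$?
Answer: $-1990$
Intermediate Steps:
$C{\left(O,t \right)} = 0$ ($C{\left(O,t \right)} = 0 t = 0$)
$C{\left(222,70 \right)} - 1990 = 0 - 1990 = -1990$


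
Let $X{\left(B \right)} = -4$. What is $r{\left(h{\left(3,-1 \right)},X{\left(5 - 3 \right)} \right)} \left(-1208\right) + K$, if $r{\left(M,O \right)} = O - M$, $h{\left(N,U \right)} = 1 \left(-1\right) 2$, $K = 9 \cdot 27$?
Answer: $2659$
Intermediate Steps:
$K = 243$
$h{\left(N,U \right)} = -2$ ($h{\left(N,U \right)} = \left(-1\right) 2 = -2$)
$r{\left(h{\left(3,-1 \right)},X{\left(5 - 3 \right)} \right)} \left(-1208\right) + K = \left(-4 - -2\right) \left(-1208\right) + 243 = \left(-4 + 2\right) \left(-1208\right) + 243 = \left(-2\right) \left(-1208\right) + 243 = 2416 + 243 = 2659$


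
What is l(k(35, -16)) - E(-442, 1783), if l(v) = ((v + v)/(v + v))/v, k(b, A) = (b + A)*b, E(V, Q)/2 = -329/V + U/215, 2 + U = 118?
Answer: -16217428/6319495 ≈ -2.5663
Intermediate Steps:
U = 116 (U = -2 + 118 = 116)
E(V, Q) = 232/215 - 658/V (E(V, Q) = 2*(-329/V + 116/215) = 2*(116/215 - 329/V) = 232/215 - 658/V)
k(b, A) = b*(A + b) (k(b, A) = (A + b)*b = b*(A + b))
l(v) = 1/v (l(v) = ((2*v)/((2*v)))/v = ((2*v)*(1/(2*v)))/v = 1/v)
l(k(35, -16)) - E(-442, 1783) = 1/(35*(-16 + 35)) - (232/215 - 658/(-442)) = 1/(35*19) - (232/215 - 658*(-1/442)) = 1/665 - (232/215 + 329/221) = 1/665 - 1*122007/47515 = 1/665 - 122007/47515 = -16217428/6319495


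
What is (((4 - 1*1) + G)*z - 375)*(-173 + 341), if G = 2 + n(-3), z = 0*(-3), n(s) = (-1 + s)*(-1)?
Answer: -63000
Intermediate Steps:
n(s) = 1 - s
z = 0
G = 6 (G = 2 + (1 - 1*(-3)) = 2 + (1 + 3) = 2 + 4 = 6)
(((4 - 1*1) + G)*z - 375)*(-173 + 341) = (((4 - 1*1) + 6)*0 - 375)*(-173 + 341) = (((4 - 1) + 6)*0 - 375)*168 = ((3 + 6)*0 - 375)*168 = (9*0 - 375)*168 = (0 - 375)*168 = -375*168 = -63000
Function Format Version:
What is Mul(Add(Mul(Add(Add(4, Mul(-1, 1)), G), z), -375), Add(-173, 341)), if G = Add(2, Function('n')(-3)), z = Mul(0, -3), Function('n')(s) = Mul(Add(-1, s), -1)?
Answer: -63000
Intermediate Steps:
Function('n')(s) = Add(1, Mul(-1, s))
z = 0
G = 6 (G = Add(2, Add(1, Mul(-1, -3))) = Add(2, Add(1, 3)) = Add(2, 4) = 6)
Mul(Add(Mul(Add(Add(4, Mul(-1, 1)), G), z), -375), Add(-173, 341)) = Mul(Add(Mul(Add(Add(4, Mul(-1, 1)), 6), 0), -375), Add(-173, 341)) = Mul(Add(Mul(Add(Add(4, -1), 6), 0), -375), 168) = Mul(Add(Mul(Add(3, 6), 0), -375), 168) = Mul(Add(Mul(9, 0), -375), 168) = Mul(Add(0, -375), 168) = Mul(-375, 168) = -63000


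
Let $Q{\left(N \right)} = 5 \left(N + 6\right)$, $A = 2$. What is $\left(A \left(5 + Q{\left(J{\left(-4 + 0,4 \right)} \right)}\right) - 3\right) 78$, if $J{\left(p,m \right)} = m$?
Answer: $8346$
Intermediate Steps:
$Q{\left(N \right)} = 30 + 5 N$ ($Q{\left(N \right)} = 5 \left(6 + N\right) = 30 + 5 N$)
$\left(A \left(5 + Q{\left(J{\left(-4 + 0,4 \right)} \right)}\right) - 3\right) 78 = \left(2 \left(5 + \left(30 + 5 \cdot 4\right)\right) - 3\right) 78 = \left(2 \left(5 + \left(30 + 20\right)\right) - 3\right) 78 = \left(2 \left(5 + 50\right) - 3\right) 78 = \left(2 \cdot 55 - 3\right) 78 = \left(110 - 3\right) 78 = 107 \cdot 78 = 8346$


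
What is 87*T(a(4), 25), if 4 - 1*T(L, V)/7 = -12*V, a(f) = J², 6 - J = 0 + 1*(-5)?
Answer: 185136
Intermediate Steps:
J = 11 (J = 6 - (0 + 1*(-5)) = 6 - (0 - 5) = 6 - 1*(-5) = 6 + 5 = 11)
a(f) = 121 (a(f) = 11² = 121)
T(L, V) = 28 + 84*V (T(L, V) = 28 - (-84)*V = 28 + 84*V)
87*T(a(4), 25) = 87*(28 + 84*25) = 87*(28 + 2100) = 87*2128 = 185136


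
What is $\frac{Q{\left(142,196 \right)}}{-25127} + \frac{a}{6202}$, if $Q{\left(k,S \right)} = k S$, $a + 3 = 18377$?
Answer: $\frac{144534717}{77918827} \approx 1.8549$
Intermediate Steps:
$a = 18374$ ($a = -3 + 18377 = 18374$)
$Q{\left(k,S \right)} = S k$
$\frac{Q{\left(142,196 \right)}}{-25127} + \frac{a}{6202} = \frac{196 \cdot 142}{-25127} + \frac{18374}{6202} = 27832 \left(- \frac{1}{25127}\right) + 18374 \cdot \frac{1}{6202} = - \frac{27832}{25127} + \frac{9187}{3101} = \frac{144534717}{77918827}$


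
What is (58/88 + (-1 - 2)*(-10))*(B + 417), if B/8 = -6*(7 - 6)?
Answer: 497781/44 ≈ 11313.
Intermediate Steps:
B = -48 (B = 8*(-6*(7 - 6)) = 8*(-6*1) = 8*(-6) = -48)
(58/88 + (-1 - 2)*(-10))*(B + 417) = (58/88 + (-1 - 2)*(-10))*(-48 + 417) = (58*(1/88) - 3*(-10))*369 = (29/44 + 30)*369 = (1349/44)*369 = 497781/44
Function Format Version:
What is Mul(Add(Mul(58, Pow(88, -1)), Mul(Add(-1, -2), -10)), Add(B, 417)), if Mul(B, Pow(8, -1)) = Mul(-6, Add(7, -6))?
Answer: Rational(497781, 44) ≈ 11313.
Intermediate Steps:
B = -48 (B = Mul(8, Mul(-6, Add(7, -6))) = Mul(8, Mul(-6, 1)) = Mul(8, -6) = -48)
Mul(Add(Mul(58, Pow(88, -1)), Mul(Add(-1, -2), -10)), Add(B, 417)) = Mul(Add(Mul(58, Pow(88, -1)), Mul(Add(-1, -2), -10)), Add(-48, 417)) = Mul(Add(Mul(58, Rational(1, 88)), Mul(-3, -10)), 369) = Mul(Add(Rational(29, 44), 30), 369) = Mul(Rational(1349, 44), 369) = Rational(497781, 44)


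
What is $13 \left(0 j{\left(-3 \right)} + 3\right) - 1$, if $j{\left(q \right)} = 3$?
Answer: $38$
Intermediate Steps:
$13 \left(0 j{\left(-3 \right)} + 3\right) - 1 = 13 \left(0 \cdot 3 + 3\right) - 1 = 13 \left(0 + 3\right) - 1 = 13 \cdot 3 - 1 = 39 - 1 = 38$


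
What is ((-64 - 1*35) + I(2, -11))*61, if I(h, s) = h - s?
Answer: -5246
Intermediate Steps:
((-64 - 1*35) + I(2, -11))*61 = ((-64 - 1*35) + (2 - 1*(-11)))*61 = ((-64 - 35) + (2 + 11))*61 = (-99 + 13)*61 = -86*61 = -5246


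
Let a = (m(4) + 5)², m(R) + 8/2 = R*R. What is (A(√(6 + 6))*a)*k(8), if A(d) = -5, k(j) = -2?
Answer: 2890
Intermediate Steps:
m(R) = -4 + R² (m(R) = -4 + R*R = -4 + R²)
a = 289 (a = ((-4 + 4²) + 5)² = ((-4 + 16) + 5)² = (12 + 5)² = 17² = 289)
(A(√(6 + 6))*a)*k(8) = -5*289*(-2) = -1445*(-2) = 2890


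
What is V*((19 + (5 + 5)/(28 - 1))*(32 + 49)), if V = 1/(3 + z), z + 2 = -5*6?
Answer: -1569/29 ≈ -54.103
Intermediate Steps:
z = -32 (z = -2 - 5*6 = -2 - 30 = -32)
V = -1/29 (V = 1/(3 - 32) = 1/(-29) = -1/29 ≈ -0.034483)
V*((19 + (5 + 5)/(28 - 1))*(32 + 49)) = -(19 + (5 + 5)/(28 - 1))*(32 + 49)/29 = -(19 + 10/27)*81/29 = -523*81/783 = -1/29*1569 = -1569/29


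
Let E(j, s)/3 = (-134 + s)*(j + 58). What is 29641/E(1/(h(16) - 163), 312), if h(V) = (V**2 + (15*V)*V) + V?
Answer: 117052309/122308962 ≈ 0.95702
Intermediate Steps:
h(V) = V + 16*V**2 (h(V) = (V**2 + 15*V**2) + V = 16*V**2 + V = V + 16*V**2)
E(j, s) = 3*(-134 + s)*(58 + j) (E(j, s) = 3*((-134 + s)*(j + 58)) = 3*((-134 + s)*(58 + j)) = 3*(-134 + s)*(58 + j))
29641/E(1/(h(16) - 163), 312) = 29641/(-23316 - 402/(16*(1 + 16*16) - 163) + 174*312 + 3*312/(16*(1 + 16*16) - 163)) = 29641/(-23316 - 402/(16*(1 + 256) - 163) + 54288 + 3*312/(16*(1 + 256) - 163)) = 29641/(-23316 - 402/(16*257 - 163) + 54288 + 3*312/(16*257 - 163)) = 29641/(-23316 - 402/(4112 - 163) + 54288 + 3*312/(4112 - 163)) = 29641/(-23316 - 402/3949 + 54288 + 3*312/3949) = 29641/(-23316 - 402*1/3949 + 54288 + 3*(1/3949)*312) = 29641/(-23316 - 402/3949 + 54288 + 936/3949) = 29641/(122308962/3949) = 29641*(3949/122308962) = 117052309/122308962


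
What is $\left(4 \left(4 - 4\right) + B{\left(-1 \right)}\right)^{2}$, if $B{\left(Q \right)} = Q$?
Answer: $1$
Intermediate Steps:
$\left(4 \left(4 - 4\right) + B{\left(-1 \right)}\right)^{2} = \left(4 \left(4 - 4\right) - 1\right)^{2} = \left(4 \cdot 0 - 1\right)^{2} = \left(0 - 1\right)^{2} = \left(-1\right)^{2} = 1$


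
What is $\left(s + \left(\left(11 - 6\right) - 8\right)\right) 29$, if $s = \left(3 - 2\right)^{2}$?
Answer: $-58$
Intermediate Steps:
$s = 1$ ($s = 1^{2} = 1$)
$\left(s + \left(\left(11 - 6\right) - 8\right)\right) 29 = \left(1 + \left(\left(11 - 6\right) - 8\right)\right) 29 = \left(1 + \left(5 - 8\right)\right) 29 = \left(1 - 3\right) 29 = \left(-2\right) 29 = -58$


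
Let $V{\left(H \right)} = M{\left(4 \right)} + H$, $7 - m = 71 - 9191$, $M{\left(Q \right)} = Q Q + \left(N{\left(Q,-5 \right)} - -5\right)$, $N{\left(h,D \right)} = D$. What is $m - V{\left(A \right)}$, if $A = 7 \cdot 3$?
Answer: $9090$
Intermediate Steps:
$A = 21$
$M{\left(Q \right)} = Q^{2}$ ($M{\left(Q \right)} = Q Q - 0 = Q^{2} + \left(-5 + 5\right) = Q^{2} + 0 = Q^{2}$)
$m = 9127$ ($m = 7 - \left(71 - 9191\right) = 7 - -9120 = 7 + 9120 = 9127$)
$V{\left(H \right)} = 16 + H$ ($V{\left(H \right)} = 4^{2} + H = 16 + H$)
$m - V{\left(A \right)} = 9127 - \left(16 + 21\right) = 9127 - 37 = 9090$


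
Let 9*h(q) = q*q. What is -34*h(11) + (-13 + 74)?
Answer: -3565/9 ≈ -396.11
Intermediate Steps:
h(q) = q**2/9 (h(q) = (q*q)/9 = q**2/9)
-34*h(11) + (-13 + 74) = -34*11**2/9 + (-13 + 74) = -34*121/9 + 61 = -4114/9 + 61 = -3565/9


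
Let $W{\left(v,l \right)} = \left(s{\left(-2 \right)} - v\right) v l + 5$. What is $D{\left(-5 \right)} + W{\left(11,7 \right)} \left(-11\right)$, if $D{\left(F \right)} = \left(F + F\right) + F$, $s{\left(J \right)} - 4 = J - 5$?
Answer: $11788$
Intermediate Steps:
$s{\left(J \right)} = -1 + J$ ($s{\left(J \right)} = 4 + \left(J - 5\right) = 4 + \left(-5 + J\right) = -1 + J$)
$W{\left(v,l \right)} = 5 + l v \left(-3 - v\right)$ ($W{\left(v,l \right)} = \left(\left(-1 - 2\right) - v\right) v l + 5 = \left(-3 - v\right) v l + 5 = v \left(-3 - v\right) l + 5 = l v \left(-3 - v\right) + 5 = 5 + l v \left(-3 - v\right)$)
$D{\left(F \right)} = 3 F$ ($D{\left(F \right)} = 2 F + F = 3 F$)
$D{\left(-5 \right)} + W{\left(11,7 \right)} \left(-11\right) = 3 \left(-5\right) + \left(5 - 7 \cdot 11^{2} - 21 \cdot 11\right) \left(-11\right) = -15 + \left(5 - 7 \cdot 121 - 231\right) \left(-11\right) = -15 + \left(5 - 847 - 231\right) \left(-11\right) = -15 - -11803 = -15 + 11803 = 11788$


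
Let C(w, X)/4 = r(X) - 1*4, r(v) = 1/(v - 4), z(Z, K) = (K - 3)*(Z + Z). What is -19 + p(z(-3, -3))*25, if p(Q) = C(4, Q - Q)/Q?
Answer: -1109/36 ≈ -30.806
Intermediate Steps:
z(Z, K) = 2*Z*(-3 + K) (z(Z, K) = (-3 + K)*(2*Z) = 2*Z*(-3 + K))
r(v) = 1/(-4 + v)
C(w, X) = -16 + 4/(-4 + X) (C(w, X) = 4*(1/(-4 + X) - 1*4) = 4*(1/(-4 + X) - 4) = 4*(-4 + 1/(-4 + X)) = -16 + 4/(-4 + X))
p(Q) = -17/Q (p(Q) = (4*(17 - 4*(Q - Q))/(-4 + (Q - Q)))/Q = (4*(17 - 4*0)/(-4 + 0))/Q = (4*(17 + 0)/(-4))/Q = (4*(-¼)*17)/Q = -17/Q)
-19 + p(z(-3, -3))*25 = -19 - 17*(-1/(6*(-3 - 3)))*25 = -19 - 17/(2*(-3)*(-6))*25 = -19 - 17/36*25 = -19 - 425/36 = -1109/36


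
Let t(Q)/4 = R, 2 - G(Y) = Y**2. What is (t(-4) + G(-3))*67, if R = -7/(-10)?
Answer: -1407/5 ≈ -281.40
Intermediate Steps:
R = 7/10 (R = -7*(-1/10) = 7/10 ≈ 0.70000)
G(Y) = 2 - Y**2
t(Q) = 14/5 (t(Q) = 4*(7/10) = 14/5)
(t(-4) + G(-3))*67 = (14/5 + (2 - 1*(-3)**2))*67 = (14/5 + (2 - 1*9))*67 = (14/5 + (2 - 9))*67 = (14/5 - 7)*67 = -21/5*67 = -1407/5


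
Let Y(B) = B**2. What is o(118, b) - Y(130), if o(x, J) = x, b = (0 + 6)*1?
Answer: -16782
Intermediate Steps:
b = 6 (b = 6*1 = 6)
o(118, b) - Y(130) = 118 - 1*130**2 = 118 - 1*16900 = 118 - 16900 = -16782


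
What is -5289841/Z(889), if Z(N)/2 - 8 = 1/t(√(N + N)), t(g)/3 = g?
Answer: -338592142728/1024127 + 15869523*√1778/2048254 ≈ -3.3029e+5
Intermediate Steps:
t(g) = 3*g
Z(N) = 16 + √2/(3*√N) (Z(N) = 16 + 2/((3*√(N + N))) = 16 + 2/((3*√(2*N))) = 16 + 2/((3*(√2*√N))) = 16 + 2/((3*√2*√N)) = 16 + 2*(√2/(6*√N)) = 16 + √2/(3*√N))
-5289841/Z(889) = -5289841/(16 + √2/(3*√889)) = -5289841/(16 + √2*(√889/889)/3) = -5289841/(16 + √1778/2667)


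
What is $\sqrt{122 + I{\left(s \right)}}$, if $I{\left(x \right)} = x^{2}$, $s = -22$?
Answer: $\sqrt{606} \approx 24.617$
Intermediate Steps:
$\sqrt{122 + I{\left(s \right)}} = \sqrt{122 + \left(-22\right)^{2}} = \sqrt{122 + 484} = \sqrt{606}$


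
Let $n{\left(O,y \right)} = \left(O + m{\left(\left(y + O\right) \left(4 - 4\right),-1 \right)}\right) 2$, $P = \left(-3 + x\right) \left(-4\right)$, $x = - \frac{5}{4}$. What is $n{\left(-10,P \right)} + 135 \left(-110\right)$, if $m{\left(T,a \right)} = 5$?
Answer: $-14860$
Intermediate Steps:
$x = - \frac{5}{4}$ ($x = \left(-5\right) \frac{1}{4} = - \frac{5}{4} \approx -1.25$)
$P = 17$ ($P = \left(-3 - \frac{5}{4}\right) \left(-4\right) = \left(- \frac{17}{4}\right) \left(-4\right) = 17$)
$n{\left(O,y \right)} = 10 + 2 O$ ($n{\left(O,y \right)} = \left(O + 5\right) 2 = \left(5 + O\right) 2 = 10 + 2 O$)
$n{\left(-10,P \right)} + 135 \left(-110\right) = \left(10 + 2 \left(-10\right)\right) + 135 \left(-110\right) = \left(10 - 20\right) - 14850 = -10 - 14850 = -14860$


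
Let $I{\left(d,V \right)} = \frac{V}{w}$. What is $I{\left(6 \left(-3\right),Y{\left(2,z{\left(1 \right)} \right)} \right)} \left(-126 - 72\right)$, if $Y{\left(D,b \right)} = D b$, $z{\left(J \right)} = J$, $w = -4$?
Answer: $99$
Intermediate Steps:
$I{\left(d,V \right)} = - \frac{V}{4}$ ($I{\left(d,V \right)} = \frac{V}{-4} = V \left(- \frac{1}{4}\right) = - \frac{V}{4}$)
$I{\left(6 \left(-3\right),Y{\left(2,z{\left(1 \right)} \right)} \right)} \left(-126 - 72\right) = - \frac{2 \cdot 1}{4} \left(-126 - 72\right) = \left(- \frac{1}{4}\right) 2 \left(-198\right) = \left(- \frac{1}{2}\right) \left(-198\right) = 99$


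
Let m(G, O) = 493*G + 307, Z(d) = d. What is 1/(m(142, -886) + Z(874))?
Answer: 1/71187 ≈ 1.4048e-5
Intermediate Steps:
m(G, O) = 307 + 493*G
1/(m(142, -886) + Z(874)) = 1/((307 + 493*142) + 874) = 1/((307 + 70006) + 874) = 1/(70313 + 874) = 1/71187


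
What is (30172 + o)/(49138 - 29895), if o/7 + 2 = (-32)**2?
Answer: 37326/19243 ≈ 1.9397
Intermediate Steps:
o = 7154 (o = -14 + 7*(-32)**2 = -14 + 7*1024 = -14 + 7168 = 7154)
(30172 + o)/(49138 - 29895) = (30172 + 7154)/(49138 - 29895) = 37326/19243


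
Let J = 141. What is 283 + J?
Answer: 424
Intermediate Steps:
283 + J = 283 + 141 = 424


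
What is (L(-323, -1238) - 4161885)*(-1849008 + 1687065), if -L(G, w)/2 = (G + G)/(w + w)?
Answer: 417198712549134/619 ≈ 6.7399e+11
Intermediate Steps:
L(G, w) = -2*G/w (L(G, w) = -2*(G + G)/(w + w) = -2*2*G/(2*w) = -2*2*G*1/(2*w) = -2*G/w)
(L(-323, -1238) - 4161885)*(-1849008 + 1687065) = (-2*(-323)/(-1238) - 4161885)*(-1849008 + 1687065) = (-2*(-323)*(-1/1238) - 4161885)*(-161943) = (-323/619 - 4161885)*(-161943) = -2576207138/619*(-161943) = 417198712549134/619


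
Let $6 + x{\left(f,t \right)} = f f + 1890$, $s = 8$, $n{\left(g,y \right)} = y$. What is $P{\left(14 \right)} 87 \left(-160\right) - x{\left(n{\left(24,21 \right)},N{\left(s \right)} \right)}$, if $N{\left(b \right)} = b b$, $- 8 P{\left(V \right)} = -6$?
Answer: $-12765$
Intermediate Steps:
$P{\left(V \right)} = \frac{3}{4}$ ($P{\left(V \right)} = \left(- \frac{1}{8}\right) \left(-6\right) = \frac{3}{4}$)
$N{\left(b \right)} = b^{2}$
$x{\left(f,t \right)} = 1884 + f^{2}$ ($x{\left(f,t \right)} = -6 + \left(f f + 1890\right) = -6 + \left(f^{2} + 1890\right) = -6 + \left(1890 + f^{2}\right) = 1884 + f^{2}$)
$P{\left(14 \right)} 87 \left(-160\right) - x{\left(n{\left(24,21 \right)},N{\left(s \right)} \right)} = \frac{3}{4} \cdot 87 \left(-160\right) - \left(1884 + 21^{2}\right) = \frac{261}{4} \left(-160\right) - \left(1884 + 441\right) = -10440 - 2325 = -12765$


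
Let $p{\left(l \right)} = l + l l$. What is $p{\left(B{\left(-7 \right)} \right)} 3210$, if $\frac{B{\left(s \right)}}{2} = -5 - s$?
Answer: $64200$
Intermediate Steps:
$B{\left(s \right)} = -10 - 2 s$ ($B{\left(s \right)} = 2 \left(-5 - s\right) = -10 - 2 s$)
$p{\left(l \right)} = l + l^{2}$
$p{\left(B{\left(-7 \right)} \right)} 3210 = \left(-10 - -14\right) \left(1 - -4\right) 3210 = \left(-10 + 14\right) \left(1 + \left(-10 + 14\right)\right) 3210 = 4 \left(1 + 4\right) 3210 = 4 \cdot 5 \cdot 3210 = 20 \cdot 3210 = 64200$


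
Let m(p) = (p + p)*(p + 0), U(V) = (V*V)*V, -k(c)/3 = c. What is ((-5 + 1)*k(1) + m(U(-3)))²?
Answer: 2160900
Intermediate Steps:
k(c) = -3*c
U(V) = V³ (U(V) = V²*V = V³)
m(p) = 2*p² (m(p) = (2*p)*p = 2*p²)
((-5 + 1)*k(1) + m(U(-3)))² = ((-5 + 1)*(-3*1) + 2*((-3)³)²)² = (-4*(-3) + 2*(-27)²)² = (12 + 2*729)² = (12 + 1458)² = 1470² = 2160900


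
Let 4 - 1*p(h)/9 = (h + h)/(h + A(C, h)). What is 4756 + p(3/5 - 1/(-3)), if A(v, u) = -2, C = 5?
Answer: 19231/4 ≈ 4807.8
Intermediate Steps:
p(h) = 36 - 18*h/(-2 + h) (p(h) = 36 - 9*(h + h)/(h - 2) = 36 - 9*2*h/(-2 + h) = 36 - 18*h/(-2 + h))
4756 + p(3/5 - 1/(-3)) = 4756 + 18*(-4 + (3/5 - 1/(-3)))/(-2 + (3/5 - 1/(-3))) = 4756 + 18*(-4 + (3*(⅕) - 1*(-⅓)))/(-2 + (3*(⅕) - 1*(-⅓))) = 4756 + 18*(-4 + (⅗ + ⅓))/(-2 + (⅗ + ⅓)) = 4756 + 18*(-4 + 14/15)/(-2 + 14/15) = 4756 + 18*(-46/15)/(-16/15) = 4756 + 18*(-15/16)*(-46/15) = 4756 + 207/4 = 19231/4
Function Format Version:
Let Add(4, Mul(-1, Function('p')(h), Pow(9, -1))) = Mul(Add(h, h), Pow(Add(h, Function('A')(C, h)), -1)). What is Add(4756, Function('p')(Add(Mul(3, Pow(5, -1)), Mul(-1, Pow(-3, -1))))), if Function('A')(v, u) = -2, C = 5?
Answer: Rational(19231, 4) ≈ 4807.8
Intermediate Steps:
Function('p')(h) = Add(36, Mul(-18, h, Pow(Add(-2, h), -1))) (Function('p')(h) = Add(36, Mul(-9, Mul(Add(h, h), Pow(Add(h, -2), -1)))) = Add(36, Mul(-9, Mul(Mul(2, h), Pow(Add(-2, h), -1)))) = Add(36, Mul(-9, Mul(2, h, Pow(Add(-2, h), -1)))) = Add(36, Mul(-18, h, Pow(Add(-2, h), -1))))
Add(4756, Function('p')(Add(Mul(3, Pow(5, -1)), Mul(-1, Pow(-3, -1))))) = Add(4756, Mul(18, Pow(Add(-2, Add(Mul(3, Pow(5, -1)), Mul(-1, Pow(-3, -1)))), -1), Add(-4, Add(Mul(3, Pow(5, -1)), Mul(-1, Pow(-3, -1)))))) = Add(4756, Mul(18, Pow(Add(-2, Add(Mul(3, Rational(1, 5)), Mul(-1, Rational(-1, 3)))), -1), Add(-4, Add(Mul(3, Rational(1, 5)), Mul(-1, Rational(-1, 3)))))) = Add(4756, Mul(18, Pow(Add(-2, Add(Rational(3, 5), Rational(1, 3))), -1), Add(-4, Add(Rational(3, 5), Rational(1, 3))))) = Add(4756, Mul(18, Pow(Add(-2, Rational(14, 15)), -1), Add(-4, Rational(14, 15)))) = Add(4756, Mul(18, Pow(Rational(-16, 15), -1), Rational(-46, 15))) = Add(4756, Mul(18, Rational(-15, 16), Rational(-46, 15))) = Add(4756, Rational(207, 4)) = Rational(19231, 4)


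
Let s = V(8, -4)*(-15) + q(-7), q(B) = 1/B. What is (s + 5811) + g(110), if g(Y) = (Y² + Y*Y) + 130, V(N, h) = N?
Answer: 210146/7 ≈ 30021.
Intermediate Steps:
g(Y) = 130 + 2*Y² (g(Y) = (Y² + Y²) + 130 = 2*Y² + 130 = 130 + 2*Y²)
s = -841/7 (s = 8*(-15) + 1/(-7) = -120 - ⅐ = -841/7 ≈ -120.14)
(s + 5811) + g(110) = (-841/7 + 5811) + (130 + 2*110²) = 39836/7 + (130 + 2*12100) = 39836/7 + (130 + 24200) = 39836/7 + 24330 = 210146/7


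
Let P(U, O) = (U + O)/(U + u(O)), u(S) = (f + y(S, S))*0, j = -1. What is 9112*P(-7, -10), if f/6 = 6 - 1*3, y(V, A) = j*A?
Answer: 154904/7 ≈ 22129.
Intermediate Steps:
y(V, A) = -A
f = 18 (f = 6*(6 - 1*3) = 6*(6 - 3) = 6*3 = 18)
u(S) = 0 (u(S) = (18 - S)*0 = 0)
P(U, O) = (O + U)/U (P(U, O) = (U + O)/(U + 0) = (O + U)/U)
9112*P(-7, -10) = 9112*((-10 - 7)/(-7)) = 9112*(-1/7*(-17)) = 9112*(17/7) = 154904/7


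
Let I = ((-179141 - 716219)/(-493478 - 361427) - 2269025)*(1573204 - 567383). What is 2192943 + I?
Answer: -390217924570913830/170981 ≈ -2.2822e+12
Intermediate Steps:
I = -390218299522500913/170981 (I = (-895360/(-854905) - 2269025)*1005821 = (-895360*(-1/854905) - 2269025)*1005821 = (179072/170981 - 2269025)*1005821 = -387959984453/170981*1005821 = -390218299522500913/170981 ≈ -2.2822e+12)
2192943 + I = 2192943 - 390218299522500913/170981 = -390217924570913830/170981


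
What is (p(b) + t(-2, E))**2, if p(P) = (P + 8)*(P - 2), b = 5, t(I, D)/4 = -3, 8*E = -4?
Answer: 729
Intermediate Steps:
E = -1/2 (E = (1/8)*(-4) = -1/2 ≈ -0.50000)
t(I, D) = -12 (t(I, D) = 4*(-3) = -12)
p(P) = (-2 + P)*(8 + P) (p(P) = (8 + P)*(-2 + P) = (-2 + P)*(8 + P))
(p(b) + t(-2, E))**2 = ((-16 + 5**2 + 6*5) - 12)**2 = ((-16 + 25 + 30) - 12)**2 = (39 - 12)**2 = 27**2 = 729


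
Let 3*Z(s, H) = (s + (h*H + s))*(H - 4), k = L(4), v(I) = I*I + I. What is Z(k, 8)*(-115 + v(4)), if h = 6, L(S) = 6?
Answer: -7600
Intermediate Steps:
v(I) = I + I**2 (v(I) = I**2 + I = I + I**2)
k = 6
Z(s, H) = (-4 + H)*(2*s + 6*H)/3 (Z(s, H) = ((s + (6*H + s))*(H - 4))/3 = ((s + (s + 6*H))*(-4 + H))/3 = ((2*s + 6*H)*(-4 + H))/3 = ((-4 + H)*(2*s + 6*H))/3 = (-4 + H)*(2*s + 6*H)/3)
Z(k, 8)*(-115 + v(4)) = (-8*8 + 2*8**2 - 8/3*6 + (2/3)*8*6)*(-115 + 4*(1 + 4)) = (-64 + 2*64 - 16 + 32)*(-115 + 4*5) = (-64 + 128 - 16 + 32)*(-115 + 20) = 80*(-95) = -7600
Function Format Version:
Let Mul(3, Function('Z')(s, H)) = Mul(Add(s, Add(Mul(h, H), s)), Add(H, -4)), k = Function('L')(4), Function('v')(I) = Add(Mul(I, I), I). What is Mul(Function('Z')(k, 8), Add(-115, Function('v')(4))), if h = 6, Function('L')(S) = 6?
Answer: -7600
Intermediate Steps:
Function('v')(I) = Add(I, Pow(I, 2)) (Function('v')(I) = Add(Pow(I, 2), I) = Add(I, Pow(I, 2)))
k = 6
Function('Z')(s, H) = Mul(Rational(1, 3), Add(-4, H), Add(Mul(2, s), Mul(6, H))) (Function('Z')(s, H) = Mul(Rational(1, 3), Mul(Add(s, Add(Mul(6, H), s)), Add(H, -4))) = Mul(Rational(1, 3), Mul(Add(s, Add(s, Mul(6, H))), Add(-4, H))) = Mul(Rational(1, 3), Mul(Add(Mul(2, s), Mul(6, H)), Add(-4, H))) = Mul(Rational(1, 3), Mul(Add(-4, H), Add(Mul(2, s), Mul(6, H)))) = Mul(Rational(1, 3), Add(-4, H), Add(Mul(2, s), Mul(6, H))))
Mul(Function('Z')(k, 8), Add(-115, Function('v')(4))) = Mul(Add(Mul(-8, 8), Mul(2, Pow(8, 2)), Mul(Rational(-8, 3), 6), Mul(Rational(2, 3), 8, 6)), Add(-115, Mul(4, Add(1, 4)))) = Mul(Add(-64, Mul(2, 64), -16, 32), Add(-115, Mul(4, 5))) = Mul(Add(-64, 128, -16, 32), Add(-115, 20)) = Mul(80, -95) = -7600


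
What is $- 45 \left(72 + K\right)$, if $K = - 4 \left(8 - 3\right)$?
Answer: $-2340$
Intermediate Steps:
$K = -20$ ($K = \left(-4\right) 5 = -20$)
$- 45 \left(72 + K\right) = - 45 \left(72 - 20\right) = \left(-45\right) 52 = -2340$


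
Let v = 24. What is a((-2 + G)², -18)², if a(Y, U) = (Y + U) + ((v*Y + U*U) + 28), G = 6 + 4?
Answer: 3740356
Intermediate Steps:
G = 10
a(Y, U) = 28 + U + U² + 25*Y (a(Y, U) = (Y + U) + ((24*Y + U*U) + 28) = (U + Y) + ((24*Y + U²) + 28) = (U + Y) + ((U² + 24*Y) + 28) = (U + Y) + (28 + U² + 24*Y) = 28 + U + U² + 25*Y)
a((-2 + G)², -18)² = (28 - 18 + (-18)² + 25*(-2 + 10)²)² = (28 - 18 + 324 + 25*8²)² = (28 - 18 + 324 + 25*64)² = (28 - 18 + 324 + 1600)² = 1934² = 3740356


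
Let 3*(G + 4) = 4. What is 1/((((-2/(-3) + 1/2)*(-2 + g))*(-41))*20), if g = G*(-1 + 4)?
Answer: 3/28700 ≈ 0.00010453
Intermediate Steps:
G = -8/3 (G = -4 + (1/3)*4 = -4 + 4/3 = -8/3 ≈ -2.6667)
g = -8 (g = -8*(-1 + 4)/3 = -8/3*3 = -8)
1/((((-2/(-3) + 1/2)*(-2 + g))*(-41))*20) = 1/((((-2/(-3) + 1/2)*(-2 - 8))*(-41))*20) = 1/((((-2*(-1/3) + 1*(1/2))*(-10))*(-41))*20) = 1/((((2/3 + 1/2)*(-10))*(-41))*20) = 1/((((7/6)*(-10))*(-41))*20) = 1/(-35/3*(-41)*20) = 1/((1435/3)*20) = 1/(28700/3) = 3/28700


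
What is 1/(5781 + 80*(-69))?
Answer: 1/261 ≈ 0.0038314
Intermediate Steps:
1/(5781 + 80*(-69)) = 1/(5781 - 5520) = 1/261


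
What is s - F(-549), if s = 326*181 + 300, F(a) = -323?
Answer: 59629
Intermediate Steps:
s = 59306 (s = 59006 + 300 = 59306)
s - F(-549) = 59306 - 1*(-323) = 59306 + 323 = 59629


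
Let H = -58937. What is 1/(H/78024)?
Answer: -78024/58937 ≈ -1.3239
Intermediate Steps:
1/(H/78024) = 1/(-58937/78024) = -78024/58937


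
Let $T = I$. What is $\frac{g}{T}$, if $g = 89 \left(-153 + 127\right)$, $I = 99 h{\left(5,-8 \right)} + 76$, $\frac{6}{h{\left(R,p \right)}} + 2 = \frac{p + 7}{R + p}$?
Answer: $\frac{5785}{701} \approx 8.2525$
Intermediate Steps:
$h{\left(R,p \right)} = \frac{6}{-2 + \frac{7 + p}{R + p}}$ ($h{\left(R,p \right)} = \frac{6}{-2 + \frac{p + 7}{R + p}} = \frac{6}{-2 + \frac{7 + p}{R + p}}$)
$I = - \frac{1402}{5}$ ($I = 99 \frac{6 \left(\left(-1\right) 5 - -8\right)}{-7 - 8 + 2 \cdot 5} + 76 = 99 \frac{6 \left(-5 + 8\right)}{-7 - 8 + 10} + 76 = 99 \cdot 6 \frac{1}{-5} \cdot 3 + 76 = 99 \cdot 6 \left(- \frac{1}{5}\right) 3 + 76 = 99 \left(- \frac{18}{5}\right) + 76 = - \frac{1782}{5} + 76 = - \frac{1402}{5} \approx -280.4$)
$g = -2314$ ($g = 89 \left(-26\right) = -2314$)
$T = - \frac{1402}{5} \approx -280.4$
$\frac{g}{T} = - \frac{2314}{- \frac{1402}{5}} = \left(-2314\right) \left(- \frac{5}{1402}\right) = \frac{5785}{701}$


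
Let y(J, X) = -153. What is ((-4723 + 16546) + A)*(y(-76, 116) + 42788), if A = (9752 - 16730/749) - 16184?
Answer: 24491547845/107 ≈ 2.2889e+8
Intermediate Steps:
A = -690614/107 (A = (9752 - 16730*1/749) - 16184 = (9752 - 2390/107) - 16184 = 1041074/107 - 16184 = -690614/107 ≈ -6454.3)
((-4723 + 16546) + A)*(y(-76, 116) + 42788) = ((-4723 + 16546) - 690614/107)*(-153 + 42788) = (11823 - 690614/107)*42635 = (574447/107)*42635 = 24491547845/107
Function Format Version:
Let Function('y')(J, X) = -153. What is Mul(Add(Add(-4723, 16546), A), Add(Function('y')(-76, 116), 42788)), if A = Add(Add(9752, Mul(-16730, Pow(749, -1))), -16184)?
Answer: Rational(24491547845, 107) ≈ 2.2889e+8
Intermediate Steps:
A = Rational(-690614, 107) (A = Add(Add(9752, Mul(-16730, Rational(1, 749))), -16184) = Add(Add(9752, Rational(-2390, 107)), -16184) = Add(Rational(1041074, 107), -16184) = Rational(-690614, 107) ≈ -6454.3)
Mul(Add(Add(-4723, 16546), A), Add(Function('y')(-76, 116), 42788)) = Mul(Add(Add(-4723, 16546), Rational(-690614, 107)), Add(-153, 42788)) = Mul(Add(11823, Rational(-690614, 107)), 42635) = Mul(Rational(574447, 107), 42635) = Rational(24491547845, 107)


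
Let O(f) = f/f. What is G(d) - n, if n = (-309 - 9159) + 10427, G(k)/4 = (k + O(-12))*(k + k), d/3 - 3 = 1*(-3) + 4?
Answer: 289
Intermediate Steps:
O(f) = 1
d = 12 (d = 9 + 3*(1*(-3) + 4) = 9 + 3*(-3 + 4) = 9 + 3*1 = 9 + 3 = 12)
G(k) = 8*k*(1 + k) (G(k) = 4*((k + 1)*(k + k)) = 4*((1 + k)*(2*k)) = 4*(2*k*(1 + k)) = 8*k*(1 + k))
n = 959 (n = -9468 + 10427 = 959)
G(d) - n = 8*12*(1 + 12) - 1*959 = 8*12*13 - 959 = 1248 - 959 = 289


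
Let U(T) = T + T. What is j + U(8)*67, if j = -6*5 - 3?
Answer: 1039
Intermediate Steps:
U(T) = 2*T
j = -33 (j = -30 - 3 = -33)
j + U(8)*67 = -33 + (2*8)*67 = -33 + 16*67 = -33 + 1072 = 1039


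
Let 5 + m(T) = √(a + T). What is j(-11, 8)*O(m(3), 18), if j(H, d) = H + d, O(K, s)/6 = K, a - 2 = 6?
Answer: 90 - 18*√11 ≈ 30.301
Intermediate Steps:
a = 8 (a = 2 + 6 = 8)
m(T) = -5 + √(8 + T)
O(K, s) = 6*K
j(-11, 8)*O(m(3), 18) = (-11 + 8)*(6*(-5 + √(8 + 3))) = -18*(-5 + √11) = -3*(-30 + 6*√11) = 90 - 18*√11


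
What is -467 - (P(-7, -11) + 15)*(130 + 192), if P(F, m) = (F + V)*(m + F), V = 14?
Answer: 35275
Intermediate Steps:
P(F, m) = (14 + F)*(F + m) (P(F, m) = (F + 14)*(m + F) = (14 + F)*(F + m))
-467 - (P(-7, -11) + 15)*(130 + 192) = -467 - (((-7)² + 14*(-7) + 14*(-11) - 7*(-11)) + 15)*(130 + 192) = -467 - ((49 - 98 - 154 + 77) + 15)*322 = -467 - (-126 + 15)*322 = -467 - (-111)*322 = -467 - 1*(-35742) = -467 + 35742 = 35275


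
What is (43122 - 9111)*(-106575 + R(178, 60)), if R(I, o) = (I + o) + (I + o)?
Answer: -3608533089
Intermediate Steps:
R(I, o) = 2*I + 2*o
(43122 - 9111)*(-106575 + R(178, 60)) = (43122 - 9111)*(-106575 + (2*178 + 2*60)) = 34011*(-106575 + (356 + 120)) = 34011*(-106575 + 476) = 34011*(-106099) = -3608533089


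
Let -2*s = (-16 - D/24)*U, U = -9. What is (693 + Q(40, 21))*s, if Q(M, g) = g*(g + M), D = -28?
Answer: -263529/2 ≈ -1.3176e+5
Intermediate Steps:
s = -267/4 (s = -(-16 - (-28)/24)*(-9)/2 = -(-16 - 1*(-7/6))*(-9)/2 = -(-16 + 7/6)*(-9)/2 = -(-89)*(-9)/12 = -1/2*267/2 = -267/4 ≈ -66.750)
Q(M, g) = g*(M + g)
(693 + Q(40, 21))*s = (693 + 21*(40 + 21))*(-267/4) = (693 + 21*61)*(-267/4) = (693 + 1281)*(-267/4) = 1974*(-267/4) = -263529/2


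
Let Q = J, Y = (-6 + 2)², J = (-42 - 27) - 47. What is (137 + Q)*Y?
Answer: 336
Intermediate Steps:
J = -116 (J = -69 - 47 = -116)
Y = 16 (Y = (-4)² = 16)
Q = -116
(137 + Q)*Y = (137 - 116)*16 = 21*16 = 336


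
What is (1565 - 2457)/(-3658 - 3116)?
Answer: 446/3387 ≈ 0.13168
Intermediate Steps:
(1565 - 2457)/(-3658 - 3116) = -892/(-6774) = -892*(-1/6774) = 446/3387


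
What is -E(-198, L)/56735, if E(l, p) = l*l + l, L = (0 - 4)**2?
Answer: -39006/56735 ≈ -0.68751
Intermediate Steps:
L = 16 (L = (-4)**2 = 16)
E(l, p) = l + l**2 (E(l, p) = l**2 + l = l + l**2)
-E(-198, L)/56735 = -(-198*(1 - 198))/56735 = -(-198*(-197))/56735 = -39006/56735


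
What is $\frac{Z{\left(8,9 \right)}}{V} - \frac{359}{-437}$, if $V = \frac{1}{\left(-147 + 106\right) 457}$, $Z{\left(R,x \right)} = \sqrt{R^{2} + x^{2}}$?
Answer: $\frac{359}{437} - 18737 \sqrt{145} \approx -2.2562 \cdot 10^{5}$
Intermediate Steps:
$V = - \frac{1}{18737}$ ($V = \frac{1}{-41} \cdot \frac{1}{457} = \left(- \frac{1}{41}\right) \frac{1}{457} = - \frac{1}{18737} \approx -5.337 \cdot 10^{-5}$)
$\frac{Z{\left(8,9 \right)}}{V} - \frac{359}{-437} = \frac{\sqrt{8^{2} + 9^{2}}}{- \frac{1}{18737}} - \frac{359}{-437} = \sqrt{64 + 81} \left(-18737\right) - - \frac{359}{437} = \sqrt{145} \left(-18737\right) + \frac{359}{437} = - 18737 \sqrt{145} + \frac{359}{437} = \frac{359}{437} - 18737 \sqrt{145}$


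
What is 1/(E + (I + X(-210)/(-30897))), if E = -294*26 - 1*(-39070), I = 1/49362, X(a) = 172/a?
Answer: 53379819990/1677514225502179 ≈ 3.1821e-5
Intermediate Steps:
I = 1/49362 ≈ 2.0259e-5
E = 31426 (E = -7644 + 39070 = 31426)
1/(E + (I + X(-210)/(-30897))) = 1/(31426 + (1/49362 + (172/(-210))/(-30897))) = 1/(31426 + (1/49362 + (172*(-1/210))*(-1/30897))) = 1/(31426 + (1/49362 - 86/105*(-1/30897))) = 1/(31426 + (1/49362 + 86/3244185)) = 1/(31426 + 2496439/53379819990) = 1/(1677514225502179/53379819990) = 53379819990/1677514225502179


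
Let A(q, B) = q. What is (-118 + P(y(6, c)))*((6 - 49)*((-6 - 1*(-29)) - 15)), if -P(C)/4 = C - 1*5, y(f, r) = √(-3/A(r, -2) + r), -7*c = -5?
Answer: 33712 + 1376*I*√4270/35 ≈ 33712.0 + 2569.0*I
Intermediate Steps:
c = 5/7 (c = -⅐*(-5) = 5/7 ≈ 0.71429)
y(f, r) = √(r - 3/r) (y(f, r) = √(-3/r + r) = √(r - 3/r))
P(C) = 20 - 4*C (P(C) = -4*(C - 1*5) = -4*(C - 5) = -4*(-5 + C) = 20 - 4*C)
(-118 + P(y(6, c)))*((6 - 49)*((-6 - 1*(-29)) - 15)) = (-118 + (20 - 4*√(5/7 - 3/5/7)))*((6 - 49)*((-6 - 1*(-29)) - 15)) = (-118 + (20 - 4*√(5/7 - 3*7/5)))*(-43*((-6 + 29) - 15)) = (-118 + (20 - 4*√(5/7 - 21/5)))*(-43*(23 - 15)) = (-118 + (20 - 4*I*√4270/35))*(-43*8) = (-118 + (20 - 4*I*√4270/35))*(-344) = (-98 - 4*I*√4270/35)*(-344) = 33712 + 1376*I*√4270/35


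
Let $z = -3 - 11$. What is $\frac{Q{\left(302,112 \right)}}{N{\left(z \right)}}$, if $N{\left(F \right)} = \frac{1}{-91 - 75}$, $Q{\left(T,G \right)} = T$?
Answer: $-50132$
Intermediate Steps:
$z = -14$ ($z = -3 - 11 = -14$)
$N{\left(F \right)} = - \frac{1}{166}$ ($N{\left(F \right)} = \frac{1}{-166} = - \frac{1}{166}$)
$\frac{Q{\left(302,112 \right)}}{N{\left(z \right)}} = \frac{302}{- \frac{1}{166}} = 302 \left(-166\right) = -50132$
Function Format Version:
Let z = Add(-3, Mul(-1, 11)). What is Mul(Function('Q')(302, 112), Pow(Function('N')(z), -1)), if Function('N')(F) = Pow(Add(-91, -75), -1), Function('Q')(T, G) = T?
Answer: -50132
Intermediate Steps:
z = -14 (z = Add(-3, -11) = -14)
Function('N')(F) = Rational(-1, 166) (Function('N')(F) = Pow(-166, -1) = Rational(-1, 166))
Mul(Function('Q')(302, 112), Pow(Function('N')(z), -1)) = Mul(302, Pow(Rational(-1, 166), -1)) = Mul(302, -166) = -50132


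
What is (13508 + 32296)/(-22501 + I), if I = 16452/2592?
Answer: -3297888/1619615 ≈ -2.0362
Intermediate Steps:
I = 457/72 (I = 16452*(1/2592) = 457/72 ≈ 6.3472)
(13508 + 32296)/(-22501 + I) = (13508 + 32296)/(-22501 + 457/72) = 45804/(-1619615/72) = 45804*(-72/1619615) = -3297888/1619615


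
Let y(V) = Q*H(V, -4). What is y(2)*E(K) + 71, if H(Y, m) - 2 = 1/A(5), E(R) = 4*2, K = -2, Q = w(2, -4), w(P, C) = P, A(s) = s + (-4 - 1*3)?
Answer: 95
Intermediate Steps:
A(s) = -7 + s (A(s) = s + (-4 - 3) = s - 7 = -7 + s)
Q = 2
E(R) = 8
H(Y, m) = 3/2 (H(Y, m) = 2 + 1/(-7 + 5) = 2 + 1/(-2) = 2 - ½ = 3/2)
y(V) = 3 (y(V) = 2*(3/2) = 3)
y(2)*E(K) + 71 = 3*8 + 71 = 24 + 71 = 95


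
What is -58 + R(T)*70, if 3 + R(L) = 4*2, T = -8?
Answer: 292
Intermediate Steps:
R(L) = 5 (R(L) = -3 + 4*2 = -3 + 8 = 5)
-58 + R(T)*70 = -58 + 5*70 = -58 + 350 = 292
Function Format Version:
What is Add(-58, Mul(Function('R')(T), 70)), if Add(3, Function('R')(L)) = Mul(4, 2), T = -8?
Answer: 292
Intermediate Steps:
Function('R')(L) = 5 (Function('R')(L) = Add(-3, Mul(4, 2)) = Add(-3, 8) = 5)
Add(-58, Mul(Function('R')(T), 70)) = Add(-58, Mul(5, 70)) = Add(-58, 350) = 292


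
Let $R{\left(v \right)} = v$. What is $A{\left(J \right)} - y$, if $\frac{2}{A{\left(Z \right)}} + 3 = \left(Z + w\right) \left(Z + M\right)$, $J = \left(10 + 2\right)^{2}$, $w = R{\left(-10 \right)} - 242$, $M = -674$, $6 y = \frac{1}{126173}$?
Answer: $\frac{161871}{4814509334} \approx 3.3622 \cdot 10^{-5}$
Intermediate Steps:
$y = \frac{1}{757038}$ ($y = \frac{1}{6 \cdot 126173} = \frac{1}{6} \cdot \frac{1}{126173} = \frac{1}{757038} \approx 1.3209 \cdot 10^{-6}$)
$w = -252$ ($w = -10 - 242 = -252$)
$J = 144$ ($J = 12^{2} = 144$)
$A{\left(Z \right)} = \frac{2}{-3 + \left(-674 + Z\right) \left(-252 + Z\right)}$ ($A{\left(Z \right)} = \frac{2}{-3 + \left(Z - 252\right) \left(Z - 674\right)} = \frac{2}{-3 + \left(-252 + Z\right) \left(-674 + Z\right)} = \frac{2}{-3 + \left(-674 + Z\right) \left(-252 + Z\right)}$)
$A{\left(J \right)} - y = \frac{2}{169845 + 144^{2} - 133344} - \frac{1}{757038} = \frac{2}{169845 + 20736 - 133344} - \frac{1}{757038} = \frac{2}{57237} - \frac{1}{757038} = \frac{161871}{4814509334}$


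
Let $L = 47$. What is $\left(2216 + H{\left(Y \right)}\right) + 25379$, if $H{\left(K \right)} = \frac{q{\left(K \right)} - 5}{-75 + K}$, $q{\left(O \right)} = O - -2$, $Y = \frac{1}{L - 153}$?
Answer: $\frac{219408164}{7951} \approx 27595.0$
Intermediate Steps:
$Y = - \frac{1}{106}$ ($Y = \frac{1}{47 - 153} = \frac{1}{-106} = - \frac{1}{106} \approx -0.009434$)
$q{\left(O \right)} = 2 + O$ ($q{\left(O \right)} = O + 2 = 2 + O$)
$H{\left(K \right)} = \frac{-3 + K}{-75 + K}$ ($H{\left(K \right)} = \frac{\left(2 + K\right) - 5}{-75 + K} = \frac{-3 + K}{-75 + K}$)
$\left(2216 + H{\left(Y \right)}\right) + 25379 = \left(2216 + \frac{-3 - \frac{1}{106}}{-75 - \frac{1}{106}}\right) + 25379 = \left(2216 + \frac{1}{- \frac{7951}{106}} \left(- \frac{319}{106}\right)\right) + 25379 = \left(2216 - - \frac{319}{7951}\right) + 25379 = \left(2216 + \frac{319}{7951}\right) + 25379 = \frac{17619735}{7951} + 25379 = \frac{219408164}{7951}$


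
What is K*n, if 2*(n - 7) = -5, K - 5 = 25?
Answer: 135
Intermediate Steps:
K = 30 (K = 5 + 25 = 30)
n = 9/2 (n = 7 + (½)*(-5) = 7 - 5/2 = 9/2 ≈ 4.5000)
K*n = 30*(9/2) = 135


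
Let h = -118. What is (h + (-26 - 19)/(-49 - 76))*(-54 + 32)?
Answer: 64702/25 ≈ 2588.1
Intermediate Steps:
(h + (-26 - 19)/(-49 - 76))*(-54 + 32) = (-118 + (-26 - 19)/(-49 - 76))*(-54 + 32) = (-118 - 45/(-125))*(-22) = (-118 - 45*(-1/125))*(-22) = (-118 + 9/25)*(-22) = -2941/25*(-22) = 64702/25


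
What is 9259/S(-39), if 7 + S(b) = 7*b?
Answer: -9259/280 ≈ -33.068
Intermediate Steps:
S(b) = -7 + 7*b
9259/S(-39) = 9259/(-7 + 7*(-39)) = 9259/(-7 - 273) = 9259/(-280) = 9259*(-1/280) = -9259/280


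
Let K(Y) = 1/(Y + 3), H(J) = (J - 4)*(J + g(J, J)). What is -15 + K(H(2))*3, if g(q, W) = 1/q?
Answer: -33/2 ≈ -16.500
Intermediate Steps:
H(J) = (-4 + J)*(J + 1/J) (H(J) = (J - 4)*(J + 1/J) = (-4 + J)*(J + 1/J))
K(Y) = 1/(3 + Y)
-15 + K(H(2))*3 = -15 + 3/(3 + (1 + 2² - 4*2 - 4/2)) = -15 + 3/(3 + (1 + 4 - 8 - 4*½)) = -15 + 3/(3 + (1 + 4 - 8 - 2)) = -15 + 3/(3 - 5) = -15 + 3/(-2) = -15 - ½*3 = -15 - 3/2 = -33/2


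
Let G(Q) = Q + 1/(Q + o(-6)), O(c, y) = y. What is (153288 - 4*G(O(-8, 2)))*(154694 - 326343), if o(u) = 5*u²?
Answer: -2394242300222/91 ≈ -2.6310e+10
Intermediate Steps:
G(Q) = Q + 1/(180 + Q) (G(Q) = Q + 1/(Q + 5*(-6)²) = Q + 1/(Q + 5*36) = Q + 1/(Q + 180) = Q + 1/(180 + Q))
(153288 - 4*G(O(-8, 2)))*(154694 - 326343) = (153288 - 4*(1 + 2² + 180*2)/(180 + 2))*(154694 - 326343) = (153288 - 4*(1 + 4 + 360)/182)*(-171649) = (153288 - 2*365/91)*(-171649) = (153288 - 4*365/182)*(-171649) = (153288 - 730/91)*(-171649) = (13948478/91)*(-171649) = -2394242300222/91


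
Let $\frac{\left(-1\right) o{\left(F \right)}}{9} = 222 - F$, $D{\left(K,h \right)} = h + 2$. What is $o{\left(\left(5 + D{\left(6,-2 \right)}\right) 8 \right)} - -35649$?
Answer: $34011$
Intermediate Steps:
$D{\left(K,h \right)} = 2 + h$
$o{\left(F \right)} = -1998 + 9 F$ ($o{\left(F \right)} = - 9 \left(222 - F\right) = -1998 + 9 F$)
$o{\left(\left(5 + D{\left(6,-2 \right)}\right) 8 \right)} - -35649 = \left(-1998 + 9 \left(5 + \left(2 - 2\right)\right) 8\right) - -35649 = \left(-1998 + 9 \left(5 + 0\right) 8\right) + 35649 = \left(-1998 + 9 \cdot 5 \cdot 8\right) + 35649 = \left(-1998 + 9 \cdot 40\right) + 35649 = \left(-1998 + 360\right) + 35649 = -1638 + 35649 = 34011$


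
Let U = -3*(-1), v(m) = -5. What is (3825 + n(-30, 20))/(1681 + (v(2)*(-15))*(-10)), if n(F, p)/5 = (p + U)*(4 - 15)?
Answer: 2560/931 ≈ 2.7497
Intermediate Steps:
U = 3
n(F, p) = -165 - 55*p (n(F, p) = 5*((p + 3)*(4 - 15)) = 5*((3 + p)*(-11)) = 5*(-33 - 11*p) = -165 - 55*p)
(3825 + n(-30, 20))/(1681 + (v(2)*(-15))*(-10)) = (3825 + (-165 - 55*20))/(1681 - 5*(-15)*(-10)) = (3825 + (-165 - 1100))/(1681 + 75*(-10)) = (3825 - 1265)/(1681 - 750) = 2560/931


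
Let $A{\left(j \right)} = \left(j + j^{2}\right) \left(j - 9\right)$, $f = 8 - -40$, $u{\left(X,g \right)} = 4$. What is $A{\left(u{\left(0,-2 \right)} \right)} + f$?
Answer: $-52$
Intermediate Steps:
$f = 48$ ($f = 8 + 40 = 48$)
$A{\left(j \right)} = \left(-9 + j\right) \left(j + j^{2}\right)$ ($A{\left(j \right)} = \left(j + j^{2}\right) \left(-9 + j\right) = \left(-9 + j\right) \left(j + j^{2}\right)$)
$A{\left(u{\left(0,-2 \right)} \right)} + f = 4 \left(-9 + 4^{2} - 32\right) + 48 = 4 \left(-9 + 16 - 32\right) + 48 = 4 \left(-25\right) + 48 = -100 + 48 = -52$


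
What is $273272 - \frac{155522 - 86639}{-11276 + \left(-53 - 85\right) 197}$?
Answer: $\frac{10510656547}{38462} \approx 2.7327 \cdot 10^{5}$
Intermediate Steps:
$273272 - \frac{155522 - 86639}{-11276 + \left(-53 - 85\right) 197} = 273272 - \frac{68883}{-11276 - 27186} = 273272 - \frac{68883}{-38462} = 273272 - 68883 \left(- \frac{1}{38462}\right) = 273272 - - \frac{68883}{38462} = 273272 + \frac{68883}{38462} = \frac{10510656547}{38462}$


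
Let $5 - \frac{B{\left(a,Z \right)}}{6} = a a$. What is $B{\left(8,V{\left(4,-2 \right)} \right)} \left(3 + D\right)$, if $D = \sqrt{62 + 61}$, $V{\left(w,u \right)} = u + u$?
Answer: $-1062 - 354 \sqrt{123} \approx -4988.0$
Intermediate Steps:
$V{\left(w,u \right)} = 2 u$
$D = \sqrt{123} \approx 11.091$
$B{\left(a,Z \right)} = 30 - 6 a^{2}$ ($B{\left(a,Z \right)} = 30 - 6 a a = 30 - 6 a^{2}$)
$B{\left(8,V{\left(4,-2 \right)} \right)} \left(3 + D\right) = \left(30 - 6 \cdot 8^{2}\right) \left(3 + \sqrt{123}\right) = \left(30 - 384\right) \left(3 + \sqrt{123}\right) = - 354 \left(3 + \sqrt{123}\right) = -1062 - 354 \sqrt{123}$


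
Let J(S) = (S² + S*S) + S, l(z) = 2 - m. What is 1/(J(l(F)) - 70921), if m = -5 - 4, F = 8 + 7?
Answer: -1/70668 ≈ -1.4151e-5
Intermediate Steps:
F = 15
m = -9
l(z) = 11 (l(z) = 2 - 1*(-9) = 2 + 9 = 11)
J(S) = S + 2*S² (J(S) = (S² + S²) + S = 2*S² + S = S + 2*S²)
1/(J(l(F)) - 70921) = 1/(11*(1 + 2*11) - 70921) = 1/(11*(1 + 22) - 70921) = 1/(11*23 - 70921) = 1/(253 - 70921) = 1/(-70668) = -1/70668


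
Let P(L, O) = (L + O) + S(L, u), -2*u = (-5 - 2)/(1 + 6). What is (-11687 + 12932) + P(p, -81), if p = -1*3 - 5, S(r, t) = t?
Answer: 2313/2 ≈ 1156.5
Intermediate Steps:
u = ½ (u = -(-5 - 2)/(2*(1 + 6)) = -(-7)/(2*7) = -½*(-1) = ½ ≈ 0.50000)
p = -8 (p = -3 - 5 = -8)
P(L, O) = ½ + L + O (P(L, O) = (L + O) + ½ = ½ + L + O)
(-11687 + 12932) + P(p, -81) = (-11687 + 12932) + (½ - 8 - 81) = 1245 - 177/2 = 2313/2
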